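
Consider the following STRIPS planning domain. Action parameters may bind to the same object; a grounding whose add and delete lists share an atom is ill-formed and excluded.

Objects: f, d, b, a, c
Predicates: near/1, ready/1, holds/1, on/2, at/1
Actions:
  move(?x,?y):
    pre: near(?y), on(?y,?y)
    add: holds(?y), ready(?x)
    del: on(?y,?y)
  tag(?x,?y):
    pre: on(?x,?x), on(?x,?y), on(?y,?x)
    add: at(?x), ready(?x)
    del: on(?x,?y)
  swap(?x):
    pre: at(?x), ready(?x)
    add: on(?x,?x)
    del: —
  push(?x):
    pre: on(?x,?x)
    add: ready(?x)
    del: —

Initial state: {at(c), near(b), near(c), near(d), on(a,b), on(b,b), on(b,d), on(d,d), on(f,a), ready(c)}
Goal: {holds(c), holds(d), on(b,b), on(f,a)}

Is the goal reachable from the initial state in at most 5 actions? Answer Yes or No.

Yes

1. move(f,d)  →  {at(c), holds(d), near(b), near(c), near(d), on(a,b), on(b,b), on(b,d), on(f,a), ready(c), ready(f)}
2. swap(c)  →  {at(c), holds(d), near(b), near(c), near(d), on(a,b), on(b,b), on(b,d), on(c,c), on(f,a), ready(c), ready(f)}
3. move(f,c)  →  {at(c), holds(c), holds(d), near(b), near(c), near(d), on(a,b), on(b,b), on(b,d), on(f,a), ready(c), ready(f)}
optimal plan length = 3; 3 ≤ 5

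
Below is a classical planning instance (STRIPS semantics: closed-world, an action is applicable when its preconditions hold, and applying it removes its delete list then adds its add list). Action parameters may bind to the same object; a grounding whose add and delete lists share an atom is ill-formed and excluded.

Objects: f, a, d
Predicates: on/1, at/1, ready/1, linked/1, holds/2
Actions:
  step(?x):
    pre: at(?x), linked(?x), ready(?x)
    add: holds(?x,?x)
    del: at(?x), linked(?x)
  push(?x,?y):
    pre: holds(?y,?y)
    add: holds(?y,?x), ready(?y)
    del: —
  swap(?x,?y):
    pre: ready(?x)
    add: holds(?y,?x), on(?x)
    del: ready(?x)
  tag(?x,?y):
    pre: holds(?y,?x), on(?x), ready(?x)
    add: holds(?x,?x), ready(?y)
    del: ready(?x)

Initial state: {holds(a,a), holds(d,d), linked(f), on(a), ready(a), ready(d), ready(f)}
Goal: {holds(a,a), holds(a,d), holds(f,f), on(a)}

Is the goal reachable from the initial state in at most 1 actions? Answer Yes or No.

1. push(d,a)  →  {holds(a,a), holds(a,d), holds(d,d), linked(f), on(a), ready(a), ready(d), ready(f)}
2. swap(f,f)  →  {holds(a,a), holds(a,d), holds(d,d), holds(f,f), linked(f), on(a), on(f), ready(a), ready(d)}
optimal plan length = 2; 2 > 1

No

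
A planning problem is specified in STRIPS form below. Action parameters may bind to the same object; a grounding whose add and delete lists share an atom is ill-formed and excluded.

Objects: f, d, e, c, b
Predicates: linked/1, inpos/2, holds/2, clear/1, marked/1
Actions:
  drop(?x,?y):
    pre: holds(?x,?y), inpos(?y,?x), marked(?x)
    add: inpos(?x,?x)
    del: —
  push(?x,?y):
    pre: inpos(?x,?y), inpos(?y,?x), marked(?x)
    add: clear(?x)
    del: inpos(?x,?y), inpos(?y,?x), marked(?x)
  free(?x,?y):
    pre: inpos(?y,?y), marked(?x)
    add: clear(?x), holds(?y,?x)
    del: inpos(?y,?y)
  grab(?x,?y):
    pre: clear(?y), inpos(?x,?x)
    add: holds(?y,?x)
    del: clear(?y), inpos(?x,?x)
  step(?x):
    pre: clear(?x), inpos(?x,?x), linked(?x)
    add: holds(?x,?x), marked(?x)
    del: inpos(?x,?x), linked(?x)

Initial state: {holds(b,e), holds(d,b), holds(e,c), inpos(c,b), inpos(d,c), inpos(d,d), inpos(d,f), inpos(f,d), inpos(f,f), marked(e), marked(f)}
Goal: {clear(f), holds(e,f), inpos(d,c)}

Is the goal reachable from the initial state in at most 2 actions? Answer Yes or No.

1. push(f,d)  →  {clear(f), holds(b,e), holds(d,b), holds(e,c), inpos(c,b), inpos(d,c), inpos(d,d), inpos(f,f), marked(e)}
2. free(e,d)  →  {clear(e), clear(f), holds(b,e), holds(d,b), holds(d,e), holds(e,c), inpos(c,b), inpos(d,c), inpos(f,f), marked(e)}
3. grab(f,e)  →  {clear(f), holds(b,e), holds(d,b), holds(d,e), holds(e,c), holds(e,f), inpos(c,b), inpos(d,c), marked(e)}
optimal plan length = 3; 3 > 2

No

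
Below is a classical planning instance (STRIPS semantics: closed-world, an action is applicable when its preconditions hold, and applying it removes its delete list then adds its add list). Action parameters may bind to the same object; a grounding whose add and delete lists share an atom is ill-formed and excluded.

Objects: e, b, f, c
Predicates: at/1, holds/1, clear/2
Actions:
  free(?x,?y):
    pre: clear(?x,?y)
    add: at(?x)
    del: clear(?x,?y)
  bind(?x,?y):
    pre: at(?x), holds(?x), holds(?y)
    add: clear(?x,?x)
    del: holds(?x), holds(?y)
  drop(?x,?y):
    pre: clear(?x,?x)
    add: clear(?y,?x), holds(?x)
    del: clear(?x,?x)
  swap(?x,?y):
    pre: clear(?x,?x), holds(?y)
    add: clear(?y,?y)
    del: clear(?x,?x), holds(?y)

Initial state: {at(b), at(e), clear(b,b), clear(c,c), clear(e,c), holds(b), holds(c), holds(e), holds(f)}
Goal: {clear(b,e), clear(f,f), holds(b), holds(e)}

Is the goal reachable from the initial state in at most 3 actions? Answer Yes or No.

Yes

1. bind(e,e)  →  {at(b), at(e), clear(b,b), clear(c,c), clear(e,c), clear(e,e), holds(b), holds(c), holds(f)}
2. drop(e,b)  →  {at(b), at(e), clear(b,b), clear(b,e), clear(c,c), clear(e,c), holds(b), holds(c), holds(e), holds(f)}
3. swap(b,f)  →  {at(b), at(e), clear(b,e), clear(c,c), clear(e,c), clear(f,f), holds(b), holds(c), holds(e)}
optimal plan length = 3; 3 ≤ 3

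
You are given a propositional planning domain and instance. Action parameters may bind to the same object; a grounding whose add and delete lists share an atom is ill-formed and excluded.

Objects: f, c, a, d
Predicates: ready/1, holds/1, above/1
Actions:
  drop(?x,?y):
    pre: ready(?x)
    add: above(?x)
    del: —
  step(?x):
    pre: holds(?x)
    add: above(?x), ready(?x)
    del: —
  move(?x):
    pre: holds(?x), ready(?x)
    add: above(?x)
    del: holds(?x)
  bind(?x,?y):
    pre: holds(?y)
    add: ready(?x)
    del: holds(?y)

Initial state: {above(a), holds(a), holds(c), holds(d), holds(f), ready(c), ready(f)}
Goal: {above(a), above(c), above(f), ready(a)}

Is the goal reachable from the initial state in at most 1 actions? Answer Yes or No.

1. drop(f,f)  →  {above(a), above(f), holds(a), holds(c), holds(d), holds(f), ready(c), ready(f)}
2. drop(c,f)  →  {above(a), above(c), above(f), holds(a), holds(c), holds(d), holds(f), ready(c), ready(f)}
3. step(a)  →  {above(a), above(c), above(f), holds(a), holds(c), holds(d), holds(f), ready(a), ready(c), ready(f)}
optimal plan length = 3; 3 > 1

No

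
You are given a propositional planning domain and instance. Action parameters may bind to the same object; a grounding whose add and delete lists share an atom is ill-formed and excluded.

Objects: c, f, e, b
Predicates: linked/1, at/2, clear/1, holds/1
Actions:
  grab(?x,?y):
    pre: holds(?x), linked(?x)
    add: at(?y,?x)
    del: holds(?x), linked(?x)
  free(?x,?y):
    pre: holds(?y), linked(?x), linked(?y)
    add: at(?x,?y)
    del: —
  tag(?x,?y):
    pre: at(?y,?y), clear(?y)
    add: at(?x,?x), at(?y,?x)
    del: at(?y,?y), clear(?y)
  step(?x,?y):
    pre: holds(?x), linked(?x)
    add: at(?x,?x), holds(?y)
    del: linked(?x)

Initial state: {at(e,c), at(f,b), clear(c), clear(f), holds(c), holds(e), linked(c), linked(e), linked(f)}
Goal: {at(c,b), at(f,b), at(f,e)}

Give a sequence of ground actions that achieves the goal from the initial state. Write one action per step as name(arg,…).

grab(c,c); grab(e,f); tag(b,c)

1. grab(c,c)  →  {at(c,c), at(e,c), at(f,b), clear(c), clear(f), holds(e), linked(e), linked(f)}
2. grab(e,f)  →  {at(c,c), at(e,c), at(f,b), at(f,e), clear(c), clear(f), linked(f)}
3. tag(b,c)  →  {at(b,b), at(c,b), at(e,c), at(f,b), at(f,e), clear(f), linked(f)}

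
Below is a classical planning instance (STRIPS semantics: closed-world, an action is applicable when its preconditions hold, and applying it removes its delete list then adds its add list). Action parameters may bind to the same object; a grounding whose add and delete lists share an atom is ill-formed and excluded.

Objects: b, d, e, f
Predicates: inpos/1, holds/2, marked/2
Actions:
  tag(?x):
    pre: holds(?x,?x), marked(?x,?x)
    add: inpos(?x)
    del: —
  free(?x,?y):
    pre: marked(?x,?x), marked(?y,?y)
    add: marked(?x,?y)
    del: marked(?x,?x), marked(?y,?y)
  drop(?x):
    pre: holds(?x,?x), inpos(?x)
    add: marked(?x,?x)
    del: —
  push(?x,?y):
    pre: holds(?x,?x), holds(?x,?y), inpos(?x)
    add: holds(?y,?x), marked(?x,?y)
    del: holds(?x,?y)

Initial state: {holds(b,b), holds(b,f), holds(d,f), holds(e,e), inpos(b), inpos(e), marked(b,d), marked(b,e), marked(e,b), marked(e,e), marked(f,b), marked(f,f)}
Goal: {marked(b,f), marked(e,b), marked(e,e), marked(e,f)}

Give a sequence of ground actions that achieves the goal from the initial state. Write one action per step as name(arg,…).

1. free(e,f)  →  {holds(b,b), holds(b,f), holds(d,f), holds(e,e), inpos(b), inpos(e), marked(b,d), marked(b,e), marked(e,b), marked(e,f), marked(f,b)}
2. drop(e)  →  {holds(b,b), holds(b,f), holds(d,f), holds(e,e), inpos(b), inpos(e), marked(b,d), marked(b,e), marked(e,b), marked(e,e), marked(e,f), marked(f,b)}
3. push(b,f)  →  {holds(b,b), holds(d,f), holds(e,e), holds(f,b), inpos(b), inpos(e), marked(b,d), marked(b,e), marked(b,f), marked(e,b), marked(e,e), marked(e,f), marked(f,b)}

free(e,f); drop(e); push(b,f)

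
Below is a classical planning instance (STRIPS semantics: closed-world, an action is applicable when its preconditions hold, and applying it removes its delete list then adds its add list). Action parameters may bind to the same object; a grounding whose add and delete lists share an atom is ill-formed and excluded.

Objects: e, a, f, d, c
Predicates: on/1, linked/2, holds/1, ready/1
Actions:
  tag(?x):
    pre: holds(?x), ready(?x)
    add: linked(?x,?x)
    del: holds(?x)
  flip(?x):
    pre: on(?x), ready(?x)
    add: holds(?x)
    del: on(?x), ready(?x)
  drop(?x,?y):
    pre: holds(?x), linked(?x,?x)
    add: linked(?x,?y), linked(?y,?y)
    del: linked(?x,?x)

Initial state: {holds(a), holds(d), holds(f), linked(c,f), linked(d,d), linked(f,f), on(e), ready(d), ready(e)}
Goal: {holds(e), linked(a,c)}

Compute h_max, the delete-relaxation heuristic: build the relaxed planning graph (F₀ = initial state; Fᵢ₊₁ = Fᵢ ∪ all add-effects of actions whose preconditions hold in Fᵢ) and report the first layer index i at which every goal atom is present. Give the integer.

2

F0 = init (9 atoms)
F1 = F0 ∪ {holds(e), linked(a,a), linked(c,c), linked(d,a), linked(d,c), linked(d,e), linked(d,f), linked(e,e), linked(f,a), linked(f,c), linked(f,d), linked(f,e)}  (21 atoms)
F2 = F1 ∪ {linked(a,c), linked(a,d), linked(a,e), linked(a,f), linked(e,a), linked(e,c), linked(e,d), linked(e,f)}  (29 atoms)
goal ⊆ F2  ⇒  h_max = 2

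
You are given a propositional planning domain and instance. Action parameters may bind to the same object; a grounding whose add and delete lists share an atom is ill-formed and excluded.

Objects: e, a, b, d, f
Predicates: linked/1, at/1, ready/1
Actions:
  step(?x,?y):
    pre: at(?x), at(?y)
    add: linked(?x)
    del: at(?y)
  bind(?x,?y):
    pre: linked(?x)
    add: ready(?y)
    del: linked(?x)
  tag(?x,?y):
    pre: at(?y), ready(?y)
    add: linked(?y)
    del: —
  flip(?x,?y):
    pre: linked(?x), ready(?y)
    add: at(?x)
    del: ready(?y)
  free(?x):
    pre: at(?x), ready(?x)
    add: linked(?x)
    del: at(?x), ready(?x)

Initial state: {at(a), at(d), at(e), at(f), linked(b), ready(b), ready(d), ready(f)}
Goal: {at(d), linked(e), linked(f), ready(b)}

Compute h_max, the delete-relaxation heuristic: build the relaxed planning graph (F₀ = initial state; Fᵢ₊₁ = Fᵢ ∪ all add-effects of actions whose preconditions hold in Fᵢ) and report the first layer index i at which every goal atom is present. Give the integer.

F0 = init (8 atoms)
F1 = F0 ∪ {at(b), linked(a), linked(d), linked(e), linked(f), ready(a), ready(e)}  (15 atoms)
goal ⊆ F1  ⇒  h_max = 1

1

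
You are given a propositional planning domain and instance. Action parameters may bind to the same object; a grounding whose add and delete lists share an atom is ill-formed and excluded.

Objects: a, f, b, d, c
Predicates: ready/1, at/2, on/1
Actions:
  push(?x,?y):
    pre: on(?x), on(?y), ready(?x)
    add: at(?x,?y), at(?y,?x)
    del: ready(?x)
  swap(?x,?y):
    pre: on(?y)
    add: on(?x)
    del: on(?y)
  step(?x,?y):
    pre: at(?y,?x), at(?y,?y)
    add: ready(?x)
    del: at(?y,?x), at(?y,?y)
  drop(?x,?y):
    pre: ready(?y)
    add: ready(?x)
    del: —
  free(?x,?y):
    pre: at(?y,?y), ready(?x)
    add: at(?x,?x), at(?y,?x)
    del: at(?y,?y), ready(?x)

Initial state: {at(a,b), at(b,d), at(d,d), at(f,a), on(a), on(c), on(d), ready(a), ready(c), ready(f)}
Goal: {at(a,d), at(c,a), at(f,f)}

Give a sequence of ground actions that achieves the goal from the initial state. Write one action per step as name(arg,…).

1. push(a,d)  →  {at(a,b), at(a,d), at(b,d), at(d,a), at(d,d), at(f,a), on(a), on(c), on(d), ready(c), ready(f)}
2. push(c,a)  →  {at(a,b), at(a,c), at(a,d), at(b,d), at(c,a), at(d,a), at(d,d), at(f,a), on(a), on(c), on(d), ready(f)}
3. free(f,d)  →  {at(a,b), at(a,c), at(a,d), at(b,d), at(c,a), at(d,a), at(d,f), at(f,a), at(f,f), on(a), on(c), on(d)}

push(a,d); push(c,a); free(f,d)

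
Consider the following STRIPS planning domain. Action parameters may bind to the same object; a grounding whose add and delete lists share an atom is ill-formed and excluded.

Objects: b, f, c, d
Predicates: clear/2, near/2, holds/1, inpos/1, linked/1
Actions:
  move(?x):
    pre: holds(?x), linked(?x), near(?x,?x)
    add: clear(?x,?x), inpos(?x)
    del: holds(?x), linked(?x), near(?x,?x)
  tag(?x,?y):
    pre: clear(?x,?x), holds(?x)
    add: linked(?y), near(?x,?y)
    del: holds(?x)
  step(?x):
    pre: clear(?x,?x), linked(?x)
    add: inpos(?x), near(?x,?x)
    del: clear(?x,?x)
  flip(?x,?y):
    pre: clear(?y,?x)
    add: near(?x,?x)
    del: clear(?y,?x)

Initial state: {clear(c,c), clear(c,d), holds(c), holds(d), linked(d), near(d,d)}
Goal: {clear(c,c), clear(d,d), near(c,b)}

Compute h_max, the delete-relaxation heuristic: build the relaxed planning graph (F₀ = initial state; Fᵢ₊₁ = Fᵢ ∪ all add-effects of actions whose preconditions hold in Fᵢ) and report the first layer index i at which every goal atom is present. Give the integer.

1

F0 = init (6 atoms)
F1 = F0 ∪ {clear(d,d), inpos(d), linked(b), linked(c), linked(f), near(c,b), near(c,c), near(c,d), near(c,f)}  (15 atoms)
goal ⊆ F1  ⇒  h_max = 1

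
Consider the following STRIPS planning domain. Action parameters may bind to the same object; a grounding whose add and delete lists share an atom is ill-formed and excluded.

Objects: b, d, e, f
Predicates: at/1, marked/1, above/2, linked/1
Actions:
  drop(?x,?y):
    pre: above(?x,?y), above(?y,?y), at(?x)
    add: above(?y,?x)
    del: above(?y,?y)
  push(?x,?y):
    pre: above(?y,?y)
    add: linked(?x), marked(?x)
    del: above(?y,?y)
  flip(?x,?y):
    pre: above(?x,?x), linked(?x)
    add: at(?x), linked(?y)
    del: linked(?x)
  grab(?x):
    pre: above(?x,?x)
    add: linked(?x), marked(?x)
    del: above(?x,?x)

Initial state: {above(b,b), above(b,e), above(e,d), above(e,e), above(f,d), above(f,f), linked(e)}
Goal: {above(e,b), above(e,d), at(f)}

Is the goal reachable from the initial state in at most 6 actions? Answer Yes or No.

1. flip(e,b)  →  {above(b,b), above(b,e), above(e,d), above(e,e), above(f,d), above(f,f), at(e), linked(b)}
2. flip(b,f)  →  {above(b,b), above(b,e), above(e,d), above(e,e), above(f,d), above(f,f), at(b), at(e), linked(f)}
3. drop(b,e)  →  {above(b,b), above(b,e), above(e,b), above(e,d), above(f,d), above(f,f), at(b), at(e), linked(f)}
4. flip(f,b)  →  {above(b,b), above(b,e), above(e,b), above(e,d), above(f,d), above(f,f), at(b), at(e), at(f), linked(b)}
optimal plan length = 4; 4 ≤ 6

Yes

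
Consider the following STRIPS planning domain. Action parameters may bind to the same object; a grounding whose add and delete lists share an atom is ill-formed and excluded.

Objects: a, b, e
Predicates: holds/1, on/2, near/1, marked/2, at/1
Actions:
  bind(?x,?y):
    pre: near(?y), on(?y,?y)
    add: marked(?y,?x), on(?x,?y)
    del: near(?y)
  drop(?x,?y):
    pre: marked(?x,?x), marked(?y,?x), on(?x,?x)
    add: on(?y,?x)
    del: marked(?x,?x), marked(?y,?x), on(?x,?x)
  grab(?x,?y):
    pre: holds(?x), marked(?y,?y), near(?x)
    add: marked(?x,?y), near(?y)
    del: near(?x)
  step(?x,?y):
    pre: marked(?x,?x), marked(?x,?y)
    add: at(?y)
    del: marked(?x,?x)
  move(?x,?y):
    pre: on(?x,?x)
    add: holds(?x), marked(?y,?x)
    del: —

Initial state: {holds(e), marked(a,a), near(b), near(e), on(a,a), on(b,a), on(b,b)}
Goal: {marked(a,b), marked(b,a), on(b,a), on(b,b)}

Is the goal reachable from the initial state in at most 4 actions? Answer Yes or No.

1. bind(a,b)  →  {holds(e), marked(a,a), marked(b,a), near(e), on(a,a), on(a,b), on(b,a), on(b,b)}
2. move(b,a)  →  {holds(b), holds(e), marked(a,a), marked(a,b), marked(b,a), near(e), on(a,a), on(a,b), on(b,a), on(b,b)}
optimal plan length = 2; 2 ≤ 4

Yes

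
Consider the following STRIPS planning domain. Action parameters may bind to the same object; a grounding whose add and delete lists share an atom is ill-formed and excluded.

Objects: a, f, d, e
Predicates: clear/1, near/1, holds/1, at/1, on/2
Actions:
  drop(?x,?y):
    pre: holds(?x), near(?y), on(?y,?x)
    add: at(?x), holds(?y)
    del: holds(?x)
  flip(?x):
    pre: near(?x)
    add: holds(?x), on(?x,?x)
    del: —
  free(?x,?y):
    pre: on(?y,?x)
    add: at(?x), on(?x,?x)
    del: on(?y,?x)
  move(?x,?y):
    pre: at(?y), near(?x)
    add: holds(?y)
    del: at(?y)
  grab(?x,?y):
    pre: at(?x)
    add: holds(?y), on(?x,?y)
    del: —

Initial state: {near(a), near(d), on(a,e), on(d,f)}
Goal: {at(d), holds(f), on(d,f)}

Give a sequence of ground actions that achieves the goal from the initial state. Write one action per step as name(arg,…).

1. free(f,d)  →  {at(f), near(a), near(d), on(a,e), on(f,f)}
2. grab(f,d)  →  {at(f), holds(d), near(a), near(d), on(a,e), on(f,d), on(f,f)}
3. free(d,f)  →  {at(d), at(f), holds(d), near(a), near(d), on(a,e), on(d,d), on(f,f)}
4. grab(d,f)  →  {at(d), at(f), holds(d), holds(f), near(a), near(d), on(a,e), on(d,d), on(d,f), on(f,f)}

free(f,d); grab(f,d); free(d,f); grab(d,f)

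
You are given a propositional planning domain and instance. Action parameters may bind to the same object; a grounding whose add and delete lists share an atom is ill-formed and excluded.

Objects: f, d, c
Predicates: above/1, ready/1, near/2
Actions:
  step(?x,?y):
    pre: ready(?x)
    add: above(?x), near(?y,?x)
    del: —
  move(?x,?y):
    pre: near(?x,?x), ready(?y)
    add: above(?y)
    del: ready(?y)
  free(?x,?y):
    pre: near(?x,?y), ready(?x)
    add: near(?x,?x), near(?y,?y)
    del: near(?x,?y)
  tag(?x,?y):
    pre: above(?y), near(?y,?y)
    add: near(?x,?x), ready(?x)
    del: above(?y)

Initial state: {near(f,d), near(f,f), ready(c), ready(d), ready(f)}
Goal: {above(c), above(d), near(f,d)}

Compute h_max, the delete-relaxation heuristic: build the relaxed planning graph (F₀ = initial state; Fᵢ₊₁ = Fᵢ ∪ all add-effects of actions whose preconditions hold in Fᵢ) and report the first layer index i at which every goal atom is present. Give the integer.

1

F0 = init (5 atoms)
F1 = F0 ∪ {above(c), above(d), above(f), near(c,c), near(c,d), near(c,f), near(d,c), near(d,d), near(d,f), near(f,c)}  (15 atoms)
goal ⊆ F1  ⇒  h_max = 1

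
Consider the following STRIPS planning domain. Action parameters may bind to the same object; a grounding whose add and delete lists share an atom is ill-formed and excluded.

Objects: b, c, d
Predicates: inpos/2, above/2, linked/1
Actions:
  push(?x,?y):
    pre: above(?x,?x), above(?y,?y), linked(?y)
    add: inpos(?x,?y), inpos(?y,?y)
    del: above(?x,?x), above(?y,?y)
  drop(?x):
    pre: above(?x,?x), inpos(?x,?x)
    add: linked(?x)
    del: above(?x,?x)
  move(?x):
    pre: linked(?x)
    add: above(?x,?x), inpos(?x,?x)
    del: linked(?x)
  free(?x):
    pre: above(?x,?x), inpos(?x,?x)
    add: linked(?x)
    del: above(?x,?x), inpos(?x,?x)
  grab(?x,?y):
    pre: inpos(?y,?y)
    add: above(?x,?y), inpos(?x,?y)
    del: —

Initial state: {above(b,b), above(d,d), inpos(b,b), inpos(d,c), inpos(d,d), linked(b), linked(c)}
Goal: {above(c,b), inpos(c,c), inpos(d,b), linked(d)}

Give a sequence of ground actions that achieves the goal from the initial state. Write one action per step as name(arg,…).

1. drop(d)  →  {above(b,b), inpos(b,b), inpos(d,c), inpos(d,d), linked(b), linked(c), linked(d)}
2. move(c)  →  {above(b,b), above(c,c), inpos(b,b), inpos(c,c), inpos(d,c), inpos(d,d), linked(b), linked(d)}
3. grab(c,b)  →  {above(b,b), above(c,b), above(c,c), inpos(b,b), inpos(c,b), inpos(c,c), inpos(d,c), inpos(d,d), linked(b), linked(d)}
4. grab(d,b)  →  {above(b,b), above(c,b), above(c,c), above(d,b), inpos(b,b), inpos(c,b), inpos(c,c), inpos(d,b), inpos(d,c), inpos(d,d), linked(b), linked(d)}

drop(d); move(c); grab(c,b); grab(d,b)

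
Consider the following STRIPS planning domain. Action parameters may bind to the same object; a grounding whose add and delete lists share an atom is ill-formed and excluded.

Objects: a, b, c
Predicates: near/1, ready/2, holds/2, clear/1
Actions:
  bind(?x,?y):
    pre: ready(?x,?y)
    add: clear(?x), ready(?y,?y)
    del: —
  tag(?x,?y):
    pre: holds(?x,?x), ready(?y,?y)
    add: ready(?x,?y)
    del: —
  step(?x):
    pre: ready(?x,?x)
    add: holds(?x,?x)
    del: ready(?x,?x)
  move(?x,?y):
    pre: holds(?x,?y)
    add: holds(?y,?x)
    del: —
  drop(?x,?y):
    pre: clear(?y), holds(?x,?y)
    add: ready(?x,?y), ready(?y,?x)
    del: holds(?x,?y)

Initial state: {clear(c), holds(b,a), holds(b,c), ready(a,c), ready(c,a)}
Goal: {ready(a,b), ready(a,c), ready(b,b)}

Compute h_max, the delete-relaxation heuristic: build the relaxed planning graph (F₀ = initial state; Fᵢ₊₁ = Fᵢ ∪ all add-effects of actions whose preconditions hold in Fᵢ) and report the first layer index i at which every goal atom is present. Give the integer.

2

F0 = init (5 atoms)
F1 = F0 ∪ {clear(a), holds(a,b), holds(c,b), ready(a,a), ready(b,c), ready(c,b), ready(c,c)}  (12 atoms)
F2 = F1 ∪ {clear(b), holds(a,a), holds(c,c), ready(a,b), ready(b,a), ready(b,b)}  (18 atoms)
goal ⊆ F2  ⇒  h_max = 2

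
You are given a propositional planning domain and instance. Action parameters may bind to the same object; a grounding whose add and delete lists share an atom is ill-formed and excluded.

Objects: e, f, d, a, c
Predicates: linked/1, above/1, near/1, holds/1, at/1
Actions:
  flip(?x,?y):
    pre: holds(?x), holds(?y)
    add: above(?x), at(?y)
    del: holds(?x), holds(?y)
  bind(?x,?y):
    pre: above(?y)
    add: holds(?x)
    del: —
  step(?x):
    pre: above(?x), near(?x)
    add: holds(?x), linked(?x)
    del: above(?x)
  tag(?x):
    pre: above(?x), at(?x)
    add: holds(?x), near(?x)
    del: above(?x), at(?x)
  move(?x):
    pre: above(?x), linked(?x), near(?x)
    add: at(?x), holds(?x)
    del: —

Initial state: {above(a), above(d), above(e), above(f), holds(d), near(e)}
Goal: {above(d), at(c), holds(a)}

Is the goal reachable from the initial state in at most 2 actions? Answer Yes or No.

1. bind(a,e)  →  {above(a), above(d), above(e), above(f), holds(a), holds(d), near(e)}
2. bind(c,e)  →  {above(a), above(d), above(e), above(f), holds(a), holds(c), holds(d), near(e)}
3. flip(d,c)  →  {above(a), above(d), above(e), above(f), at(c), holds(a), near(e)}
optimal plan length = 3; 3 > 2

No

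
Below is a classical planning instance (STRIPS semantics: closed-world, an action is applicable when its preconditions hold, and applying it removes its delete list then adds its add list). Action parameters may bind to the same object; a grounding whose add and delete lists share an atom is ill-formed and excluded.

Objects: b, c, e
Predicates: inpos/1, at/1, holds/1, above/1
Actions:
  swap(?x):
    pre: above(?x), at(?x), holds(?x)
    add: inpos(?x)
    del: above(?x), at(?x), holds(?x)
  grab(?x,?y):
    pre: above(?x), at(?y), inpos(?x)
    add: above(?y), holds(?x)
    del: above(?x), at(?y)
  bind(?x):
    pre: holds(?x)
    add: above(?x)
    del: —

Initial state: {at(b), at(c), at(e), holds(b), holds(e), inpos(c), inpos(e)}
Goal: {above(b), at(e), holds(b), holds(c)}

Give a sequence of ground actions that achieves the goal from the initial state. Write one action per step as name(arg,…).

1. bind(e)  →  {above(e), at(b), at(c), at(e), holds(b), holds(e), inpos(c), inpos(e)}
2. grab(e,c)  →  {above(c), at(b), at(e), holds(b), holds(e), inpos(c), inpos(e)}
3. grab(c,b)  →  {above(b), at(e), holds(b), holds(c), holds(e), inpos(c), inpos(e)}

bind(e); grab(e,c); grab(c,b)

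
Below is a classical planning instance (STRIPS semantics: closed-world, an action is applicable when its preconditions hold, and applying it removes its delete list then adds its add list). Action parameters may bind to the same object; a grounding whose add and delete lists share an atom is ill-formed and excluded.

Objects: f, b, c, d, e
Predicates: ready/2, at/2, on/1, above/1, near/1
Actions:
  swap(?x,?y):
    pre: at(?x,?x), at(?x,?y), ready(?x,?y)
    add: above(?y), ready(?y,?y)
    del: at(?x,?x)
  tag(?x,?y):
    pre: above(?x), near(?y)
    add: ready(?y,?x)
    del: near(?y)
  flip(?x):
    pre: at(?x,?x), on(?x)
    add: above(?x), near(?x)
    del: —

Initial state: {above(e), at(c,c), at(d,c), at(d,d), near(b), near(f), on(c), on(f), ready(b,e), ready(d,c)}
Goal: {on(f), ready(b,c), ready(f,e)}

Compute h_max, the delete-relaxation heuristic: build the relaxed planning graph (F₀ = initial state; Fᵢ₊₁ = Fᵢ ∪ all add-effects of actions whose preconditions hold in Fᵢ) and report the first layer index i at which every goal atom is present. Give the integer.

2

F0 = init (10 atoms)
F1 = F0 ∪ {above(c), near(c), ready(c,c), ready(f,e)}  (14 atoms)
F2 = F1 ∪ {ready(b,c), ready(c,e), ready(f,c)}  (17 atoms)
goal ⊆ F2  ⇒  h_max = 2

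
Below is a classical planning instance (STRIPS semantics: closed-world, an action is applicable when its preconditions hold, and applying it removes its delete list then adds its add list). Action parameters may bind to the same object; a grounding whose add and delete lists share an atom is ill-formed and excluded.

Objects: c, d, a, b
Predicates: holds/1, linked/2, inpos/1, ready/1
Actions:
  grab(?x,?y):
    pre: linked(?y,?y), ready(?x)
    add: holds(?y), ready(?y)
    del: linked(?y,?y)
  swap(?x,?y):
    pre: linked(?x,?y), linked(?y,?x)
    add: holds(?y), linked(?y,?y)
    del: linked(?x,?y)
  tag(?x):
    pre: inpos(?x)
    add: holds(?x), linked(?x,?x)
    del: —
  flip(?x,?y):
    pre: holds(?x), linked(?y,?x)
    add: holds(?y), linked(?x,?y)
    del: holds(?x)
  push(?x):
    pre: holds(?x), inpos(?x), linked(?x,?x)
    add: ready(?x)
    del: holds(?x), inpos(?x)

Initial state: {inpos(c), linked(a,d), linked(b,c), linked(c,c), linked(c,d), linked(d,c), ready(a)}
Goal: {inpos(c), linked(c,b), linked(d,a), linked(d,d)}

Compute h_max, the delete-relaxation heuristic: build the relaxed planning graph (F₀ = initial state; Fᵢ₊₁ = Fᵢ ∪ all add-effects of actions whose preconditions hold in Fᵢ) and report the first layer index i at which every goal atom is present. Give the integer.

2

F0 = init (7 atoms)
F1 = F0 ∪ {holds(c), holds(d), linked(d,d), ready(c)}  (11 atoms)
F2 = F1 ∪ {holds(a), holds(b), linked(c,b), linked(d,a), ready(d)}  (16 atoms)
goal ⊆ F2  ⇒  h_max = 2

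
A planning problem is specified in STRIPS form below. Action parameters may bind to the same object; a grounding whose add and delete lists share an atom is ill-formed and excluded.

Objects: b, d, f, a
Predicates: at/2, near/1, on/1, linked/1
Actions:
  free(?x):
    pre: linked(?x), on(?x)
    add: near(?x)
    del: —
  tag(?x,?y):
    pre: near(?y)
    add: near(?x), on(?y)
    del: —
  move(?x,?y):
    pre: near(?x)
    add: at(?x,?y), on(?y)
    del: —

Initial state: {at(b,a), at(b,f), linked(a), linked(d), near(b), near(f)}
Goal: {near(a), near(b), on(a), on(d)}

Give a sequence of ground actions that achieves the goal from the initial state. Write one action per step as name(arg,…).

tag(d,b); tag(a,d); tag(b,a)

1. tag(d,b)  →  {at(b,a), at(b,f), linked(a), linked(d), near(b), near(d), near(f), on(b)}
2. tag(a,d)  →  {at(b,a), at(b,f), linked(a), linked(d), near(a), near(b), near(d), near(f), on(b), on(d)}
3. tag(b,a)  →  {at(b,a), at(b,f), linked(a), linked(d), near(a), near(b), near(d), near(f), on(a), on(b), on(d)}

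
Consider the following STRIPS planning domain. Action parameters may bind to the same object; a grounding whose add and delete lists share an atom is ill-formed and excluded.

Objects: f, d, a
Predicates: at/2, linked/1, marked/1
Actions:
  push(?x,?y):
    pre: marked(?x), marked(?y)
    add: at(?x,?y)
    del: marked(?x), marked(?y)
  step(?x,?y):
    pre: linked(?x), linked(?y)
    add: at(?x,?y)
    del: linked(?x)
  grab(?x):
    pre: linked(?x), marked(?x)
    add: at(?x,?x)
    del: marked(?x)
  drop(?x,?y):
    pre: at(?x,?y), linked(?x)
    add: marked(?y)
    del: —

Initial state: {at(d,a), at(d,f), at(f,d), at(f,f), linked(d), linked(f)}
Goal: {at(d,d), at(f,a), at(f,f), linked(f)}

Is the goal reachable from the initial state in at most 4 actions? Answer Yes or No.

1. drop(f,f)  →  {at(d,a), at(d,f), at(f,d), at(f,f), linked(d), linked(f), marked(f)}
2. drop(d,a)  →  {at(d,a), at(d,f), at(f,d), at(f,f), linked(d), linked(f), marked(a), marked(f)}
3. push(f,a)  →  {at(d,a), at(d,f), at(f,a), at(f,d), at(f,f), linked(d), linked(f)}
4. step(d,d)  →  {at(d,a), at(d,d), at(d,f), at(f,a), at(f,d), at(f,f), linked(f)}
optimal plan length = 4; 4 ≤ 4

Yes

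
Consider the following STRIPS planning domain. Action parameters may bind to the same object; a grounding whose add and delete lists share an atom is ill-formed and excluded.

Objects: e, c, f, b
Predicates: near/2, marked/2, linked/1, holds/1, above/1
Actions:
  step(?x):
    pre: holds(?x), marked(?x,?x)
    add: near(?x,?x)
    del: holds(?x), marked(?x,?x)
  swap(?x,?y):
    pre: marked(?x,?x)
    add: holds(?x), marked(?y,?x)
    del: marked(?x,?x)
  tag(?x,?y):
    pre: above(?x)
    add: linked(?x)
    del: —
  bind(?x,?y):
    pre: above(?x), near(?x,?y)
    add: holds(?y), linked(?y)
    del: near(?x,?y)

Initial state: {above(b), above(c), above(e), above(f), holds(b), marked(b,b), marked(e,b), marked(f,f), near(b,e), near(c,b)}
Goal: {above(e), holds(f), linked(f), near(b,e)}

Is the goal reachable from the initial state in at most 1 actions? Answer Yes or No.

No

1. swap(f,e)  →  {above(b), above(c), above(e), above(f), holds(b), holds(f), marked(b,b), marked(e,b), marked(e,f), near(b,e), near(c,b)}
2. tag(f,e)  →  {above(b), above(c), above(e), above(f), holds(b), holds(f), linked(f), marked(b,b), marked(e,b), marked(e,f), near(b,e), near(c,b)}
optimal plan length = 2; 2 > 1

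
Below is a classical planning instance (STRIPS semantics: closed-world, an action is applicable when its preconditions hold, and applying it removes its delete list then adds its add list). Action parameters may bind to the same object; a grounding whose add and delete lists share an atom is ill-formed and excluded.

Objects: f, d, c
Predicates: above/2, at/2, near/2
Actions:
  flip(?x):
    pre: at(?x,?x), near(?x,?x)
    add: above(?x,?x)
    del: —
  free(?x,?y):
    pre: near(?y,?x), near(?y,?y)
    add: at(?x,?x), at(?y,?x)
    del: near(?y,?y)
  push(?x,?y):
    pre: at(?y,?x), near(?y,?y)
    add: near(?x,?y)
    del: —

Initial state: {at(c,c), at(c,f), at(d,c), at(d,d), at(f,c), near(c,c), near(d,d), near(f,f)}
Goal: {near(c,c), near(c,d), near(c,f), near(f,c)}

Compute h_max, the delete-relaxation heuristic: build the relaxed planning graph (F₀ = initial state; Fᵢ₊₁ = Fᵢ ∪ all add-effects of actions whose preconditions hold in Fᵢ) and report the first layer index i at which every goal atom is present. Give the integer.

1

F0 = init (8 atoms)
F1 = F0 ∪ {above(c,c), above(d,d), at(f,f), near(c,d), near(c,f), near(f,c)}  (14 atoms)
goal ⊆ F1  ⇒  h_max = 1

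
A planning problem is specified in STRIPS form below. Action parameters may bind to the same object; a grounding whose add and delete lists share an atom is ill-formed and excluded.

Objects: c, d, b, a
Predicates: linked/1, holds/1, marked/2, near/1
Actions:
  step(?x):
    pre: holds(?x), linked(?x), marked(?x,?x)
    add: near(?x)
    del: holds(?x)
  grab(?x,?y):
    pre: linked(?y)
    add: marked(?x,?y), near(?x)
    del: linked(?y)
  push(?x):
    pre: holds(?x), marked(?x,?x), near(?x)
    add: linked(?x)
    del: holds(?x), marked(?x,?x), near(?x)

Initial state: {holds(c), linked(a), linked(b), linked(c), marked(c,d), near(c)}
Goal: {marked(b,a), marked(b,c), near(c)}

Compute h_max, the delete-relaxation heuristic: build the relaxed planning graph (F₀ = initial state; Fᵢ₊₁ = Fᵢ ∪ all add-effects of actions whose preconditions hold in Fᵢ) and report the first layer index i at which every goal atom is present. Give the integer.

1

F0 = init (6 atoms)
F1 = F0 ∪ {marked(a,a), marked(a,b), marked(a,c), marked(b,a), marked(b,b), marked(b,c), marked(c,a), marked(c,b), marked(c,c), marked(d,a), marked(d,b), marked(d,c), near(a), near(b), near(d)}  (21 atoms)
goal ⊆ F1  ⇒  h_max = 1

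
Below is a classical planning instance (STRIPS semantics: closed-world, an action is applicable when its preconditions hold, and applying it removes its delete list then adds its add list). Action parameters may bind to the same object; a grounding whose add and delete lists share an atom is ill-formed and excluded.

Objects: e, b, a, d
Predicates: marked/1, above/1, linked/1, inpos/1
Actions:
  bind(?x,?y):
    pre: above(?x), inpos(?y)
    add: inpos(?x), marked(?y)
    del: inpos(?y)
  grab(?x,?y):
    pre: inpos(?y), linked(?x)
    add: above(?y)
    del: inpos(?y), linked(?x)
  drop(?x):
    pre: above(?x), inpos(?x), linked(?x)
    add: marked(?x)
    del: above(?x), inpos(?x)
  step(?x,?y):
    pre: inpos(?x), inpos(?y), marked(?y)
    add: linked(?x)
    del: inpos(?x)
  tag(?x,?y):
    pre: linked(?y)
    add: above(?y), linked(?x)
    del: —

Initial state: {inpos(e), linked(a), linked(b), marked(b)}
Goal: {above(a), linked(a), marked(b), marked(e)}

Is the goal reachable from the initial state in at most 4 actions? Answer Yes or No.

1. tag(e,a)  →  {above(a), inpos(e), linked(a), linked(b), linked(e), marked(b)}
2. bind(a,e)  →  {above(a), inpos(a), linked(a), linked(b), linked(e), marked(b), marked(e)}
optimal plan length = 2; 2 ≤ 4

Yes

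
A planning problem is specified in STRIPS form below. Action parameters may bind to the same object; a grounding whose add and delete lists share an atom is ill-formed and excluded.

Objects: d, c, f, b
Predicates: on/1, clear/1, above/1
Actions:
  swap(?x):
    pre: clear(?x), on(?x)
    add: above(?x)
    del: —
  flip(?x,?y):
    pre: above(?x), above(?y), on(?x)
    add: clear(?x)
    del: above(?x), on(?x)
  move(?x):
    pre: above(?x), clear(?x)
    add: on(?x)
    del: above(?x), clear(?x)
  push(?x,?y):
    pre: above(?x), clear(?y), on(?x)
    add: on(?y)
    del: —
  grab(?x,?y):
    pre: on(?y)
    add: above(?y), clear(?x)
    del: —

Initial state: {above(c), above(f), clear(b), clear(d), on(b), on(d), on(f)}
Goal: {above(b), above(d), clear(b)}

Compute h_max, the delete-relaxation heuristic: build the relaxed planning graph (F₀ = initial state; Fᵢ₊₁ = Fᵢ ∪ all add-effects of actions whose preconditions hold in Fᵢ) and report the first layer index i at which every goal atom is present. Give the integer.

1

F0 = init (7 atoms)
F1 = F0 ∪ {above(b), above(d), clear(c), clear(f)}  (11 atoms)
goal ⊆ F1  ⇒  h_max = 1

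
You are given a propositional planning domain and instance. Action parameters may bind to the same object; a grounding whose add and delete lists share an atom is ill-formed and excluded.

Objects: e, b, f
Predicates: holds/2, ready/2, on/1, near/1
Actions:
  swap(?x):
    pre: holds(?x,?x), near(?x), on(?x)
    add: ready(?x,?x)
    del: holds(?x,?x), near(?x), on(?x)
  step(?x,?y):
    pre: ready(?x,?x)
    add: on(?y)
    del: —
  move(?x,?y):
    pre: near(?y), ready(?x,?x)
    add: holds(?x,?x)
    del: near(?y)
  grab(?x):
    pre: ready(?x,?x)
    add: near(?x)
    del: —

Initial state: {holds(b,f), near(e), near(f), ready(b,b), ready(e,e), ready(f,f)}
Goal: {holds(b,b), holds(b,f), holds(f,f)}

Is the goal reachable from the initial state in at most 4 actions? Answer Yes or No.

Yes

1. move(b,e)  →  {holds(b,b), holds(b,f), near(f), ready(b,b), ready(e,e), ready(f,f)}
2. move(f,f)  →  {holds(b,b), holds(b,f), holds(f,f), ready(b,b), ready(e,e), ready(f,f)}
optimal plan length = 2; 2 ≤ 4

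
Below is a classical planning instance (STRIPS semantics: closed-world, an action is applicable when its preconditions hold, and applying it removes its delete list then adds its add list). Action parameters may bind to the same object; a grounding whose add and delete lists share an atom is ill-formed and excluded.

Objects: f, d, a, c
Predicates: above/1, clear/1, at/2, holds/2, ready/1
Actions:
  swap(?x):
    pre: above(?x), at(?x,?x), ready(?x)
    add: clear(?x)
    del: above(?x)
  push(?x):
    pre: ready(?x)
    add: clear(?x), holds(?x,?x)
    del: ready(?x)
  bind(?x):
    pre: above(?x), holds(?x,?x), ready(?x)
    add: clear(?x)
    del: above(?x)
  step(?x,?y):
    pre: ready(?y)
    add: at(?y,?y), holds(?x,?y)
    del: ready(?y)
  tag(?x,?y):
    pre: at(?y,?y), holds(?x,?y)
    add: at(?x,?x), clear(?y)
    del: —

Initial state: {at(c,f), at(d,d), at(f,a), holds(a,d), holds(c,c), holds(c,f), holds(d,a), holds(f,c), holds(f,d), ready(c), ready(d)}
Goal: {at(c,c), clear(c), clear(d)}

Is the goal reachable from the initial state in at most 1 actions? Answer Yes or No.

No

1. push(d)  →  {at(c,f), at(d,d), at(f,a), clear(d), holds(a,d), holds(c,c), holds(c,f), holds(d,a), holds(d,d), holds(f,c), holds(f,d), ready(c)}
2. step(f,c)  →  {at(c,c), at(c,f), at(d,d), at(f,a), clear(d), holds(a,d), holds(c,c), holds(c,f), holds(d,a), holds(d,d), holds(f,c), holds(f,d)}
3. tag(f,c)  →  {at(c,c), at(c,f), at(d,d), at(f,a), at(f,f), clear(c), clear(d), holds(a,d), holds(c,c), holds(c,f), holds(d,a), holds(d,d), holds(f,c), holds(f,d)}
optimal plan length = 3; 3 > 1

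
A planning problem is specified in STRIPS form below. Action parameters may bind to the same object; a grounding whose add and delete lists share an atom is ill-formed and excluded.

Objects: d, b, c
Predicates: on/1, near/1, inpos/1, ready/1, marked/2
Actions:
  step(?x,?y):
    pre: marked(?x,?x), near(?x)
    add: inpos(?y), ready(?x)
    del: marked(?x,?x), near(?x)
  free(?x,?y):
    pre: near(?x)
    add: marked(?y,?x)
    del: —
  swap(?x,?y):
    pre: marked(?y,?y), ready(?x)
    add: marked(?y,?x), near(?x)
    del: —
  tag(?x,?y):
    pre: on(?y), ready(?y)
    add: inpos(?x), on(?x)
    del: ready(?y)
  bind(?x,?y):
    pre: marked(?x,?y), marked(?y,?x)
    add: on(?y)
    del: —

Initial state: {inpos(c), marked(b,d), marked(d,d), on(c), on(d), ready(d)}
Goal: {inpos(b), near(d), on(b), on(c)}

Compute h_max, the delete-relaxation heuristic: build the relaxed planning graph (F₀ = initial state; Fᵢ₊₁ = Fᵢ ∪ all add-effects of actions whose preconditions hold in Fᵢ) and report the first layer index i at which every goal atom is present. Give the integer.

F0 = init (6 atoms)
F1 = F0 ∪ {inpos(b), inpos(d), near(d), on(b)}  (10 atoms)
goal ⊆ F1  ⇒  h_max = 1

1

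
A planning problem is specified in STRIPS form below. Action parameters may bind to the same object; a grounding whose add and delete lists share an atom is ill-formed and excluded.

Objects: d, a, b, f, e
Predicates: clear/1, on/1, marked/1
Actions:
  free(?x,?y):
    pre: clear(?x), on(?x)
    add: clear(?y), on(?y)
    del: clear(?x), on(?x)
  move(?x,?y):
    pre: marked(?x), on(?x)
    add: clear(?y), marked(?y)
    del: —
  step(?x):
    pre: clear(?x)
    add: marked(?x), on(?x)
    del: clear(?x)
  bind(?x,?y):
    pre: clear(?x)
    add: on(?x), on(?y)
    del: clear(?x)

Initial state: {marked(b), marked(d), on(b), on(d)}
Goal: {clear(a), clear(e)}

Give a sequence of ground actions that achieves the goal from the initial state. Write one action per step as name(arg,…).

1. move(d,a)  →  {clear(a), marked(a), marked(b), marked(d), on(b), on(d)}
2. move(d,e)  →  {clear(a), clear(e), marked(a), marked(b), marked(d), marked(e), on(b), on(d)}

move(d,a); move(d,e)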